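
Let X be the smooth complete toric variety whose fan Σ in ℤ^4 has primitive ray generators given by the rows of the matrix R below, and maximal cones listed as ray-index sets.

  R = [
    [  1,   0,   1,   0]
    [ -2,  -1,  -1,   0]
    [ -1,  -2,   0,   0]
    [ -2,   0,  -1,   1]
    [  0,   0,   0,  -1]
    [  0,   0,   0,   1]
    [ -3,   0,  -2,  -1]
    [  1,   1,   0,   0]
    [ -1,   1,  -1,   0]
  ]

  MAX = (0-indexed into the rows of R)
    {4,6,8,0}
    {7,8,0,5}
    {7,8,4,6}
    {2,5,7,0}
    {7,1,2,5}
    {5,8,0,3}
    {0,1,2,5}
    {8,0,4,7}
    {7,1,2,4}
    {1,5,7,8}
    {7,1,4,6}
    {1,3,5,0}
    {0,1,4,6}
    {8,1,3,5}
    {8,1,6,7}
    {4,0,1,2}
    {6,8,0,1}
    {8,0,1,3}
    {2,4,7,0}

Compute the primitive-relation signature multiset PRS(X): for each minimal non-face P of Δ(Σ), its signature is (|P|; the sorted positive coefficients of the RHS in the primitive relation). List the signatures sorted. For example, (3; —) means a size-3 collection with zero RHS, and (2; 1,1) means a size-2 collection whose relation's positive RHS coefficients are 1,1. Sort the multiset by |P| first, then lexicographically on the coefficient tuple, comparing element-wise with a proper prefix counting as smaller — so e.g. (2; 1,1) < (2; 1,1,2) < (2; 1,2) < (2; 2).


The 12 primitive collections of Σ (r=9, n=4):

  P = {4,5}:  v_{4} + v_{5} = 0 ; sig = (2; —)
  P = {2,8}:  v_{2} + v_{8} = v_{1} ; sig = (2; 1)
  P = {3,7}:  v_{3} + v_{7} = v_{5} + v_{8} ; sig = (2; 1,1)
  P = {5,6}:  v_{5} + v_{6} = v_{1} + v_{8} ; sig = (2; 1,1)
  P = {3,4}:  v_{3} + v_{4} = v_{0} + v_{1} + v_{8} ; sig = (2; 1,1,1)
  P = {2,3}:  v_{2} + v_{3} = v_{0} + 2·v_{1} + v_{5} ; sig = (2; 1,1,2)
  P = {2,6}:  v_{2} + v_{6} = 2·v_{1} + v_{4} ; sig = (2; 1,2)
  P = {3,6}:  v_{3} + v_{6} = v_{0} + 2·v_{1} + 2·v_{8} ; sig = (2; 1,2,2)
  P = {0,1,7}:  v_{0} + v_{1} + v_{7} = 0 ; sig = (3; —)
  P = {1,4,8}:  v_{1} + v_{4} + v_{8} = v_{6} ; sig = (3; 1)
  P = {0,6,7}:  v_{0} + v_{6} + v_{7} = v_{4} + v_{8} ; sig = (3; 1,1)
  P = {0,1,5,8}:  v_{0} + v_{1} + v_{5} + v_{8} = v_{3} ; sig = (4; 1)

so the primitive-relation signature multiset is
    |P|=2: 8 collections, coeffs (), (1), (1,1), (1,1), (1,1,1), (1,1,2), (1,2), (1,2,2)
    |P|=3: 3 collections, coeffs (), (1), (1,1)
    |P|=4: 1 collection, coeffs (1)


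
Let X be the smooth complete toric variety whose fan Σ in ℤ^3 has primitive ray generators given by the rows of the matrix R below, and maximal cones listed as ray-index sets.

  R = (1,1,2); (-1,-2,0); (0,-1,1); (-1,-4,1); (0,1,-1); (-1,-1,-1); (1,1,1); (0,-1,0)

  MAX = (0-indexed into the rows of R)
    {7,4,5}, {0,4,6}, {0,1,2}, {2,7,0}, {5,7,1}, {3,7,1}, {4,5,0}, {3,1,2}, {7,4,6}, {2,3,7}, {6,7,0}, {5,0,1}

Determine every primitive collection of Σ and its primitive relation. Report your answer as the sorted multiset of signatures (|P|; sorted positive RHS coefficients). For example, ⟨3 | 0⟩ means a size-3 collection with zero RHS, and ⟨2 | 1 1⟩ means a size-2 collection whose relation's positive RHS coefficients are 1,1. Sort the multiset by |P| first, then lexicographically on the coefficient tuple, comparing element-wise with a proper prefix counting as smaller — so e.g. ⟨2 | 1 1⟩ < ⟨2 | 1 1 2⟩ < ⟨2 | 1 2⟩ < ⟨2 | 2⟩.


14 collections generate NE(X_Σ); each relation:

  {2,4}:  v_{2} + v_{4} = 0  →  sig = ⟨2 | 0⟩
  {5,6}:  v_{5} + v_{6} = 0  →  sig = ⟨2 | 0⟩
  {1,4}:  v_{1} + v_{4} = v_{5}  →  sig = ⟨2 | 1⟩
  {1,6}:  v_{1} + v_{6} = v_{2}  →  sig = ⟨2 | 1⟩
  {2,5}:  v_{2} + v_{5} = v_{1}  →  sig = ⟨2 | 1⟩
  {2,6}:  v_{2} + v_{6} = v_{0} + v_{7}  →  sig = ⟨2 | 1 1⟩
  {3,4}:  v_{3} + v_{4} = v_{1} + v_{7}  →  sig = ⟨2 | 1 1⟩
  {3,5}:  v_{3} + v_{5} = 2·v_{1} + v_{7}  →  sig = ⟨2 | 1 2⟩
  {3,6}:  v_{3} + v_{6} = 2·v_{2} + v_{7}  →  sig = ⟨2 | 1 2⟩
  {0,3}:  v_{0} + v_{3} = 3·v_{2}  →  sig = ⟨2 | 3⟩
  {0,4,7}:  v_{0} + v_{4} + v_{7} = v_{6}  →  sig = ⟨3 | 1⟩
  {0,5,7}:  v_{0} + v_{5} + v_{7} = v_{2}  →  sig = ⟨3 | 1⟩
  {1,2,7}:  v_{1} + v_{2} + v_{7} = v_{3}  →  sig = ⟨3 | 1⟩
  {0,1,7}:  v_{0} + v_{1} + v_{7} = 2·v_{2}  →  sig = ⟨3 | 2⟩

so the primitive-relation signature multiset is
[⟨2 | 0⟩, ⟨2 | 0⟩, ⟨2 | 1⟩, ⟨2 | 1⟩, ⟨2 | 1⟩, ⟨2 | 1 1⟩, ⟨2 | 1 1⟩, ⟨2 | 1 2⟩, ⟨2 | 1 2⟩, ⟨2 | 3⟩, ⟨3 | 1⟩, ⟨3 | 1⟩, ⟨3 | 1⟩, ⟨3 | 2⟩]


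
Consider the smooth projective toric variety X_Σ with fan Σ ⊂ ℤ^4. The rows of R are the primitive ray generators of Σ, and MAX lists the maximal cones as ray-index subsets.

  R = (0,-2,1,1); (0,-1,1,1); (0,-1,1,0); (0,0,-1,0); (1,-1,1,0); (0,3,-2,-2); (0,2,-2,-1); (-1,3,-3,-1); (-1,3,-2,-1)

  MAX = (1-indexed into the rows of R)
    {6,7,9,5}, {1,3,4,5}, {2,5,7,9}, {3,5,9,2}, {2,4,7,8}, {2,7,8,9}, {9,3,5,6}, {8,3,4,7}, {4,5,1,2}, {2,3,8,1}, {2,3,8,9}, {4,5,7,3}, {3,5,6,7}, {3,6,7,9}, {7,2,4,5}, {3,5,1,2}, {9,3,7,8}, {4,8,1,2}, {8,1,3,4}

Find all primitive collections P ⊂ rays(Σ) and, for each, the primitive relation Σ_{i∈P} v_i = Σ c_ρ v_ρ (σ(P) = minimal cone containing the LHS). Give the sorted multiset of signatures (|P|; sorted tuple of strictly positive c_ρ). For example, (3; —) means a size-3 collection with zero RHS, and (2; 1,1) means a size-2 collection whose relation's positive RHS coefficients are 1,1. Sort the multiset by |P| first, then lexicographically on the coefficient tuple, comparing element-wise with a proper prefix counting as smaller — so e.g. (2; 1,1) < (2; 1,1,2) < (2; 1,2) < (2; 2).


11 collections generate NE(X_Σ); each relation:

  • {1,7}:  v_{1} + v_{7} = v_{4} ; sig = (2; 1)
  • {4,9}:  v_{4} + v_{9} = v_{8} ; sig = (2; 1)
  • {5,8}:  v_{5} + v_{8} = v_{7} ; sig = (2; 1)
  • {1,6}:  v_{1} + v_{6} = v_{3} + v_{7} ; sig = (2; 1,1)
  • {2,6}:  v_{2} + v_{6} = v_{5} + v_{9} ; sig = (2; 1,1)
  • {1,9}:  v_{1} + v_{9} = v_{2} + v_{3} + v_{8} ; sig = (2; 1,1,1)
  • {6,8}:  v_{6} + v_{8} = v_{3} + 2·v_{7} + v_{9} ; sig = (2; 1,1,2)
  • {4,6}:  v_{4} + v_{6} = v_{3} + 2·v_{7} ; sig = (2; 1,2)
  • {2,3,7}:  v_{2} + v_{3} + v_{7} = 0 ; sig = (3; —)
  • {2,3,4}:  v_{2} + v_{3} + v_{4} = v_{1} ; sig = (3; 1)
  • {3,5,7,9}:  v_{3} + v_{5} + v_{7} + v_{9} = v_{6} ; sig = (4; 1)

Hence PRS(X_Σ) =
[(2; 1), (2; 1), (2; 1), (2; 1,1), (2; 1,1), (2; 1,1,1), (2; 1,1,2), (2; 1,2), (3; —), (3; 1), (4; 1)]


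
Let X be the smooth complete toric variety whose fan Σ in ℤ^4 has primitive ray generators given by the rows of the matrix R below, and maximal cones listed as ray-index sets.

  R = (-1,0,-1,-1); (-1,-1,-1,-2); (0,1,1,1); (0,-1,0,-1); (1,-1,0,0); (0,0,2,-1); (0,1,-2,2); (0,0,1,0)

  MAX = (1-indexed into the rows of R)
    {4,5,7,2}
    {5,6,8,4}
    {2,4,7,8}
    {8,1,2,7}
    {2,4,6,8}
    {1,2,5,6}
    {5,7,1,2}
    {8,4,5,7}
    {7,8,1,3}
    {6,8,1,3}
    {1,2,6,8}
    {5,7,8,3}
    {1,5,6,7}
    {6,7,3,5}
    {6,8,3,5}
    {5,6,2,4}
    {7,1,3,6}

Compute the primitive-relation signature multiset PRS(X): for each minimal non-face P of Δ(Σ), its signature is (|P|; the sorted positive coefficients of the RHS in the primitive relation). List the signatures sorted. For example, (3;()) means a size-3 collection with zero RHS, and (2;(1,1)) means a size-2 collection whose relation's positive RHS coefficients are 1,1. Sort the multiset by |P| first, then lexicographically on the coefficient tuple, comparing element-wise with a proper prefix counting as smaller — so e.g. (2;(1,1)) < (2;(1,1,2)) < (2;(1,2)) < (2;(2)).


Primitive collections (9):

  P = {1,4}:  v_{1} + v_{4} = v_{2} — sig = (2;(1))
  P = {3,4}:  v_{3} + v_{4} = v_{8} — sig = (2;(1))
  P = {2,3}:  v_{2} + v_{3} = v_{1} + v_{8} — sig = (2;(1,1))
  P = {1,3,5}:  v_{1} + v_{3} + v_{5} = 0 — sig = (3;())
  P = {4,6,7}:  v_{4} + v_{6} + v_{7} = 0 — sig = (3;())
  P = {1,5,8}:  v_{1} + v_{5} + v_{8} = v_{4} — sig = (3;(1))
  P = {2,6,7}:  v_{2} + v_{6} + v_{7} = v_{1} — sig = (3;(1))
  P = {6,7,8}:  v_{6} + v_{7} + v_{8} = v_{3} — sig = (3;(1))
  P = {2,5,8}:  v_{2} + v_{5} + v_{8} = 2·v_{4} — sig = (3;(2))

Sorted signature multiset PRS(X):
    (2;(1))
    (2;(1))
    (2;(1,1))
    (3;())
    (3;())
    (3;(1))
    (3;(1))
    (3;(1))
    (3;(2))


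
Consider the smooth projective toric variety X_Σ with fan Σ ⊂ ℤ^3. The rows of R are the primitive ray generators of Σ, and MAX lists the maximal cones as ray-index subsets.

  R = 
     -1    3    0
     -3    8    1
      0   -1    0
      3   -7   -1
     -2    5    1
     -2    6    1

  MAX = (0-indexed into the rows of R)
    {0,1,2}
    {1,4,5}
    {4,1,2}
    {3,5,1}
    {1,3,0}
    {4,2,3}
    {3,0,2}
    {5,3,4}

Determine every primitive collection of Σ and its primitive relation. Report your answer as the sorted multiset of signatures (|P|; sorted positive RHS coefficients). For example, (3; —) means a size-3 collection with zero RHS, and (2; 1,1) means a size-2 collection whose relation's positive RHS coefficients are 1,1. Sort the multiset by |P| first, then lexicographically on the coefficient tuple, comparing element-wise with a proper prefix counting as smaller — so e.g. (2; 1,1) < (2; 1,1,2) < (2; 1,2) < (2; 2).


Δ(Σ) — 6 vertices, 5 min non-faces:

  P = {0,4}:  v_{0} + v_{4} = v_{1}  ⇒ sig = (2; 1)
  P = {2,5}:  v_{2} + v_{5} = v_{4}  ⇒ sig = (2; 1)
  P = {0,5}:  v_{0} + v_{5} = 2·v_{1} + v_{3}  ⇒ sig = (2; 1,2)
  P = {1,2,3}:  v_{1} + v_{2} + v_{3} = 0  ⇒ sig = (3; —)
  P = {1,3,4}:  v_{1} + v_{3} + v_{4} = v_{5}  ⇒ sig = (3; 1)

Sorted signature multiset PRS(X):
[(2; 1), (2; 1), (2; 1,2), (3; —), (3; 1)]


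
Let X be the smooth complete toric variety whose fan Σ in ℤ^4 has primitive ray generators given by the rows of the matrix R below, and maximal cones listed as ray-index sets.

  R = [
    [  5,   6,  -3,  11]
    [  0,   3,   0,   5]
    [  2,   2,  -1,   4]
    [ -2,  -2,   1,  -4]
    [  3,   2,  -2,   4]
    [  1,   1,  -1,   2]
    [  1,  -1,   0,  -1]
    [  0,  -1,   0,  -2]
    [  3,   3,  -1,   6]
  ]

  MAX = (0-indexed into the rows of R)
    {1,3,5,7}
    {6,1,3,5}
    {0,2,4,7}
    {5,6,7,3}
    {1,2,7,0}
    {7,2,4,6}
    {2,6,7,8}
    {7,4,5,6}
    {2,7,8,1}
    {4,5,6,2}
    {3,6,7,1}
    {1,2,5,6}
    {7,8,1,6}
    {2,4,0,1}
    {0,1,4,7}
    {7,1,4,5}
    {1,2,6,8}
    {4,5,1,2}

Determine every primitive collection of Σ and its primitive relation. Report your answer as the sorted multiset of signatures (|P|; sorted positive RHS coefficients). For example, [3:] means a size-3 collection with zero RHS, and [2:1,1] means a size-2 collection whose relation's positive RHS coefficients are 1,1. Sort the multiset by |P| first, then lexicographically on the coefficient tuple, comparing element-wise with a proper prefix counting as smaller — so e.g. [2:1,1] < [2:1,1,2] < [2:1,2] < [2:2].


14 collections generate NE(X_Σ); each relation:

  P={2,3}:  v_{2} + v_{3} = 0 ; sig = [2:]
  P={3,4}:  v_{3} + v_{4} = v_{5} + v_{7} ; sig = [2:1,1]
  P={0,3}:  v_{0} + v_{3} = v_{1} + v_{4} + v_{7} ; sig = [2:1,1,1]
  P={3,8}:  v_{3} + v_{8} = v_{1} + v_{6} + v_{7} ; sig = [2:1,1,1]
  P={0,5}:  v_{0} + v_{5} = v_{1} + 2·v_{4} ; sig = [2:1,2]
  P={0,8}:  v_{0} + v_{8} = v_{1} + 4·v_{2} + 2·v_{7} ; sig = [2:1,2,4]
  P={0,6}:  v_{0} + v_{6} = 3·v_{2} + v_{7} ; sig = [2:1,3]
  P={4,8}:  v_{4} + v_{8} = 3·v_{2} + v_{7} ; sig = [2:1,3]
  P={5,8}:  v_{5} + v_{8} = 2·v_{2} ; sig = [2:2]
  P={2,5,7}:  v_{2} + v_{5} + v_{7} = v_{4} ; sig = [3:1]
  P={1,4,6}:  v_{1} + v_{4} + v_{6} = 2·v_{2} ; sig = [3:2]
  P={1,2,4,7}:  v_{1} + v_{2} + v_{4} + v_{7} = v_{0} ; sig = [4:1]
  P={1,2,6,7}:  v_{1} + v_{2} + v_{6} + v_{7} = v_{8} ; sig = [4:1]
  P={1,5,6,7}:  v_{1} + v_{5} + v_{6} + v_{7} = v_{2} ; sig = [4:1]

so the primitive-relation signature multiset is
[[2:], [2:1,1], [2:1,1,1], [2:1,1,1], [2:1,2], [2:1,2,4], [2:1,3], [2:1,3], [2:2], [3:1], [3:2], [4:1], [4:1], [4:1]]


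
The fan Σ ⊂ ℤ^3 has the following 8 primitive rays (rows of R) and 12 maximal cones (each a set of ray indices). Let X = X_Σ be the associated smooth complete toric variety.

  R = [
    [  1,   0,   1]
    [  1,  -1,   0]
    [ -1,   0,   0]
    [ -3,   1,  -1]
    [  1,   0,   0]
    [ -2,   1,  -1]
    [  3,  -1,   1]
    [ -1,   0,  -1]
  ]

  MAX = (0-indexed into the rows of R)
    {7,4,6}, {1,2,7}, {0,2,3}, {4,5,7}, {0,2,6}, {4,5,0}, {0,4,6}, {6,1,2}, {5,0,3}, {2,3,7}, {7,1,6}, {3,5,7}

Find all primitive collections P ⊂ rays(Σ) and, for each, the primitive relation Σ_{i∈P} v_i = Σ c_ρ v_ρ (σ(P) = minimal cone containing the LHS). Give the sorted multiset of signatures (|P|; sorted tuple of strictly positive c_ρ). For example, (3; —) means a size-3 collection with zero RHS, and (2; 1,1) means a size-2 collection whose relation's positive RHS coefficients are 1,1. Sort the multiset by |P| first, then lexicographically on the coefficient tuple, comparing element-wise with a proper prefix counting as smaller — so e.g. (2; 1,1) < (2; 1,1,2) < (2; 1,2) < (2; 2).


11 collections generate NE(X_Σ); each relation:

  P = {0,7}:  v_{0} + v_{7} = 0  ⇒ sig = (2; —)
  P = {2,4}:  v_{2} + v_{4} = 0  ⇒ sig = (2; —)
  P = {3,6}:  v_{3} + v_{6} = 0  ⇒ sig = (2; —)
  P = {1,5}:  v_{1} + v_{5} = v_{7}  ⇒ sig = (2; 1)
  P = {2,5}:  v_{2} + v_{5} = v_{3}  ⇒ sig = (2; 1)
  P = {3,4}:  v_{3} + v_{4} = v_{5}  ⇒ sig = (2; 1)
  P = {5,6}:  v_{5} + v_{6} = v_{4}  ⇒ sig = (2; 1)
  P = {0,1}:  v_{0} + v_{1} = v_{2} + v_{6}  ⇒ sig = (2; 1,1)
  P = {1,3}:  v_{1} + v_{3} = v_{2} + v_{7}  ⇒ sig = (2; 1,1)
  P = {1,4}:  v_{1} + v_{4} = v_{6} + v_{7}  ⇒ sig = (2; 1,1)
  P = {2,6,7}:  v_{2} + v_{6} + v_{7} = v_{1}  ⇒ sig = (3; 1)

so the primitive-relation signature multiset is
{ (2; —) ×3,  (2; 1) ×4,  (2; 1,1) ×3,  (3; 1) }


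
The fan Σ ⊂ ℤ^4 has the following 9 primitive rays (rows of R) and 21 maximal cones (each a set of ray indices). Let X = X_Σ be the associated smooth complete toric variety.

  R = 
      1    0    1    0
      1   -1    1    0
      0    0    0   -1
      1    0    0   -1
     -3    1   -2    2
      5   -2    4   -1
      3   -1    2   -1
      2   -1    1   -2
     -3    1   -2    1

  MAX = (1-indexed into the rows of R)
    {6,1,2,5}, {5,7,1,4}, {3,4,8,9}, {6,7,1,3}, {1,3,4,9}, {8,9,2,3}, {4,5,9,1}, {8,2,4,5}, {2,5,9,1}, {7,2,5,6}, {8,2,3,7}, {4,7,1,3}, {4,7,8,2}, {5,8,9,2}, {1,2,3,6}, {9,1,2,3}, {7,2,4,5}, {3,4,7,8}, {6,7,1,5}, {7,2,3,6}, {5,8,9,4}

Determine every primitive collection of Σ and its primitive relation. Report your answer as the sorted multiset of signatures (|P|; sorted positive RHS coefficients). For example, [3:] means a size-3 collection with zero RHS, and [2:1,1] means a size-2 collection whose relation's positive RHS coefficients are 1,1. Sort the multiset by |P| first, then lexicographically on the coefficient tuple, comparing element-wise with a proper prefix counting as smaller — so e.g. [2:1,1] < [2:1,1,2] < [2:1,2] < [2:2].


The 11 primitive collections of Σ (r=9, n=4):

  • {7,9}:  v_{7} + v_{9} = 0 ; sig = [2:]
  • {3,5}:  v_{3} + v_{5} = v_{9} ; sig = [2:1]
  • {1,8}:  v_{1} + v_{8} = v_{3} + v_{7} ; sig = [2:1,1]
  • {6,9}:  v_{6} + v_{9} = v_{1} + v_{2} ; sig = [2:1,1]
  • {6,8}:  v_{6} + v_{8} = v_{2} + v_{3} + 2·v_{7} ; sig = [2:1,1,2]
  • {4,6}:  v_{4} + v_{6} = 2·v_{7} ; sig = [2:2]
  • {1,2,4}:  v_{1} + v_{2} + v_{4} = v_{7} ; sig = [3:1]
  • {1,2,7}:  v_{1} + v_{2} + v_{7} = v_{6} ; sig = [3:1]
  • {2,3,4}:  v_{2} + v_{3} + v_{4} = v_{8} ; sig = [3:1]
  • {2,4,9}:  v_{2} + v_{4} + v_{9} = v_{5} + v_{8} ; sig = [3:1,1]
  • {5,7,8}:  v_{5} + v_{7} + v_{8} = v_{2} + v_{4} ; sig = [3:1,1]

Signatures (|P|; sorted positive RHS coefficients), sorted:
    |P|=2: 6 collections, coeffs (), (1), (1,1), (1,1), (1,1,2), (2)
    |P|=3: 5 collections, coeffs (1), (1), (1), (1,1), (1,1)


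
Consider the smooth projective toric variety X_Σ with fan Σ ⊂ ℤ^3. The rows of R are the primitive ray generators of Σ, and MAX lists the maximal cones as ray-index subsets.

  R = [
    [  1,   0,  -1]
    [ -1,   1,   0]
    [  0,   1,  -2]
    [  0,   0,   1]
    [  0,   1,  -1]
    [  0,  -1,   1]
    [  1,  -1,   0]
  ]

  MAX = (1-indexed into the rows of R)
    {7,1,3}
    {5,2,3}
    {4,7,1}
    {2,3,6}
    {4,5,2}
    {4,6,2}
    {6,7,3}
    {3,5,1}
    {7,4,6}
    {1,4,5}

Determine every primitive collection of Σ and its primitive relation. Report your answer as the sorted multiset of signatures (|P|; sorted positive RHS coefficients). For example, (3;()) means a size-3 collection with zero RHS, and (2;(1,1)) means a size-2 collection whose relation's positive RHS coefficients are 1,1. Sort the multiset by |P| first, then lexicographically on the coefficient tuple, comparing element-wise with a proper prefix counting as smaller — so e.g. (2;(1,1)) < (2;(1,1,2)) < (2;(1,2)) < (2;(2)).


6 collections generate NE(X_Σ); each relation:

  {2,7}:  v_{2} + v_{7} = 0 — sig = (2;())
  {5,6}:  v_{5} + v_{6} = 0 — sig = (2;())
  {1,2}:  v_{1} + v_{2} = v_{5} — sig = (2;(1))
  {1,6}:  v_{1} + v_{6} = v_{7} — sig = (2;(1))
  {3,4}:  v_{3} + v_{4} = v_{5} — sig = (2;(1))
  {5,7}:  v_{5} + v_{7} = v_{1} — sig = (2;(1))

Sorted signature multiset PRS(X):
{ (2;()) ×2,  (2;(1)) ×4 }


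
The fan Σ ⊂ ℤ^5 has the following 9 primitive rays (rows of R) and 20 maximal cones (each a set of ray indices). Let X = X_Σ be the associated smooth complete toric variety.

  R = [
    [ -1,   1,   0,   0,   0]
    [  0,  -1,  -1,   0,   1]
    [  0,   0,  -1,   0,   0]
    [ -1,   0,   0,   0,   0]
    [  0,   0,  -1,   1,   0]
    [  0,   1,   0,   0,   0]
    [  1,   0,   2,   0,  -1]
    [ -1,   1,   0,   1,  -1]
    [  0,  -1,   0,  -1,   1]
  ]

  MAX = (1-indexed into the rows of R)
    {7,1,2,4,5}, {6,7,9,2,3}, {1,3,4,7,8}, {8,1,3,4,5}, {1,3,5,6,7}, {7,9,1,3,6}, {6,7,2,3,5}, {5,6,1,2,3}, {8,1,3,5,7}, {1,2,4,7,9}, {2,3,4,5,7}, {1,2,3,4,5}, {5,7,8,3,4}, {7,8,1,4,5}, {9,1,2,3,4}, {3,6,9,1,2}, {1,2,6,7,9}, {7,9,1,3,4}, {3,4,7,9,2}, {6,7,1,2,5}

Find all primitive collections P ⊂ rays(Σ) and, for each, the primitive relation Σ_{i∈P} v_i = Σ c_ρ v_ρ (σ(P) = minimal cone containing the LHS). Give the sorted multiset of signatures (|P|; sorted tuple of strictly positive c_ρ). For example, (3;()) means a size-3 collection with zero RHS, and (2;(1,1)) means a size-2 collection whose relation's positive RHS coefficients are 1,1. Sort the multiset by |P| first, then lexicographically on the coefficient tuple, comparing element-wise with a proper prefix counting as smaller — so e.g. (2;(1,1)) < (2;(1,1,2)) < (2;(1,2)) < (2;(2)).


Σ has 7 primitive collections:

  P={4,6}:  v_{4} + v_{6} = v_{1}  ⇒ sig = (2;(1))
  P={5,9}:  v_{5} + v_{9} = v_{2}  ⇒ sig = (2;(1))
  P={8,9}:  v_{8} + v_{9} = v_{4}  ⇒ sig = (2;(1))
  P={2,8}:  v_{2} + v_{8} = v_{4} + v_{5}  ⇒ sig = (2;(1,1))
  P={6,8}:  v_{6} + v_{8} = 2·v_{1} + v_{3} + v_{5} + v_{7}  ⇒ sig = (2;(1,1,1,2))
  P={1,2,3,7}:  v_{1} + v_{2} + v_{3} + v_{7} = 0  ⇒ sig = (4;())
  P={1,3,4,5,7}:  v_{1} + v_{3} + v_{4} + v_{5} + v_{7} = v_{8}  ⇒ sig = (5;(1))

Sorted signature multiset PRS(X):
[(2;(1)), (2;(1)), (2;(1)), (2;(1,1)), (2;(1,1,1,2)), (4;()), (5;(1))]


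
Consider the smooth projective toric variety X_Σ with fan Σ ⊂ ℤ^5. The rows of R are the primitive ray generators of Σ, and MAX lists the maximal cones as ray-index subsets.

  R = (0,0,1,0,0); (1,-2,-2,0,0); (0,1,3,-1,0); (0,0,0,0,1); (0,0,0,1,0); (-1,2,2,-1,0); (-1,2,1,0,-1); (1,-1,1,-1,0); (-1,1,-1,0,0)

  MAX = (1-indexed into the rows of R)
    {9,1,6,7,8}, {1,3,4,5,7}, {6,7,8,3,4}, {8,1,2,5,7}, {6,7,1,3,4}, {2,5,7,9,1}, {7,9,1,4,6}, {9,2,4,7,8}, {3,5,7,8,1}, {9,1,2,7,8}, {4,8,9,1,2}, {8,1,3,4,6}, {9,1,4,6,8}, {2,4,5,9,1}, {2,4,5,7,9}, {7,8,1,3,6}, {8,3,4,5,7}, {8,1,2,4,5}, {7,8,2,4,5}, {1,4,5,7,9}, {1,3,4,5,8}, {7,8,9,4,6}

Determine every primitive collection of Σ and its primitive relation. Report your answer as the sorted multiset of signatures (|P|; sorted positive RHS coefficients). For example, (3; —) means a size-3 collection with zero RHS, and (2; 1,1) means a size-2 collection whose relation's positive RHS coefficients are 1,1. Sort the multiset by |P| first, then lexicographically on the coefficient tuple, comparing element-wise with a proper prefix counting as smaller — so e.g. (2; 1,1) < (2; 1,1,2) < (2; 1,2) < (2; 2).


|primitive collections| = 7. Relations:

  P={2,3}:  v_{2} + v_{3} = v_{8}  ⟹  sig = (2; 1)
  P={3,9}:  v_{3} + v_{9} = v_{6}  ⟹  sig = (2; 1)
  P={2,6}:  v_{2} + v_{6} = v_{8} + v_{9}  ⟹  sig = (2; 1,1)
  P={5,6}:  v_{5} + v_{6} = v_{1} + v_{4} + v_{7}  ⟹  sig = (2; 1,1,1)
  P={5,8,9}:  v_{5} + v_{8} + v_{9} = 0  ⟹  sig = (3; —)
  P={1,2,4,7}:  v_{1} + v_{2} + v_{4} + v_{7} = 0  ⟹  sig = (4; —)
  P={1,4,7,8}:  v_{1} + v_{4} + v_{7} + v_{8} = v_{3}  ⟹  sig = (4; 1)

Sorted signature multiset PRS(X):
    |P|=2: 4 collections, coeffs (1), (1), (1,1), (1,1,1)
    |P|=3: 1 collection, coeffs ()
    |P|=4: 2 collections, coeffs (), (1)


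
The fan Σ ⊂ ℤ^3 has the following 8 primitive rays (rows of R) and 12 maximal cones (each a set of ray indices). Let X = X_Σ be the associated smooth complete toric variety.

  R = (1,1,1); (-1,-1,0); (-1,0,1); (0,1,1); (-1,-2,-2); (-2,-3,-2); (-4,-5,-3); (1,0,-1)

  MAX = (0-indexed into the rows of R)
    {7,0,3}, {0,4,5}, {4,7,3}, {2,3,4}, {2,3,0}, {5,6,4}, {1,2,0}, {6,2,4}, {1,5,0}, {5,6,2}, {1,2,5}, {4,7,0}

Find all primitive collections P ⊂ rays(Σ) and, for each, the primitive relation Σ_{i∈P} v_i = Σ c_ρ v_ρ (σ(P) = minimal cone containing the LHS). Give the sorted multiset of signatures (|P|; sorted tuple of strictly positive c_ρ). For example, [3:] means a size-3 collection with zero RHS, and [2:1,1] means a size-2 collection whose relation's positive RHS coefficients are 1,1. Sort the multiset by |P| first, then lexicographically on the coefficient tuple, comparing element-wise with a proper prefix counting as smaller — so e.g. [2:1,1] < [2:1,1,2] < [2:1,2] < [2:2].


14 collections generate NE(X_Σ); each relation:

  {2,7}:  v_{2} + v_{7} = 0  ⇒ sig = [2:]
  {1,3}:  v_{1} + v_{3} = v_{2}  ⇒ sig = [2:1]
  {1,4}:  v_{1} + v_{4} = v_{5}  ⇒ sig = [2:1]
  {0,6}:  v_{0} + v_{6} = v_{1} + v_{5}  ⇒ sig = [2:1,1]
  {1,7}:  v_{1} + v_{7} = v_{0} + v_{4}  ⇒ sig = [2:1,1]
  {3,5}:  v_{3} + v_{5} = v_{2} + v_{4}  ⇒ sig = [2:1,1]
  {6,7}:  v_{6} + v_{7} = v_{4} + v_{5}  ⇒ sig = [2:1,1]
  {1,6}:  v_{1} + v_{6} = v_{2} + 2·v_{5}  ⇒ sig = [2:1,2]
  {5,7}:  v_{5} + v_{7} = v_{0} + 2·v_{4}  ⇒ sig = [2:1,2]
  {3,6}:  v_{3} + v_{6} = 2·v_{2} + 2·v_{4}  ⇒ sig = [2:2,2]
  {0,3,4}:  v_{0} + v_{3} + v_{4} = 0  ⇒ sig = [3:]
  {0,2,4}:  v_{0} + v_{2} + v_{4} = v_{1}  ⇒ sig = [3:1]
  {2,4,5}:  v_{2} + v_{4} + v_{5} = v_{6}  ⇒ sig = [3:1]
  {0,2,5}:  v_{0} + v_{2} + v_{5} = 2·v_{1}  ⇒ sig = [3:2]

Sorted signature multiset PRS(X):
{ [2:],  [2:1] ×2,  [2:1,1] ×4,  [2:1,2] ×2,  [2:2,2],  [3:],  [3:1] ×2,  [3:2] }


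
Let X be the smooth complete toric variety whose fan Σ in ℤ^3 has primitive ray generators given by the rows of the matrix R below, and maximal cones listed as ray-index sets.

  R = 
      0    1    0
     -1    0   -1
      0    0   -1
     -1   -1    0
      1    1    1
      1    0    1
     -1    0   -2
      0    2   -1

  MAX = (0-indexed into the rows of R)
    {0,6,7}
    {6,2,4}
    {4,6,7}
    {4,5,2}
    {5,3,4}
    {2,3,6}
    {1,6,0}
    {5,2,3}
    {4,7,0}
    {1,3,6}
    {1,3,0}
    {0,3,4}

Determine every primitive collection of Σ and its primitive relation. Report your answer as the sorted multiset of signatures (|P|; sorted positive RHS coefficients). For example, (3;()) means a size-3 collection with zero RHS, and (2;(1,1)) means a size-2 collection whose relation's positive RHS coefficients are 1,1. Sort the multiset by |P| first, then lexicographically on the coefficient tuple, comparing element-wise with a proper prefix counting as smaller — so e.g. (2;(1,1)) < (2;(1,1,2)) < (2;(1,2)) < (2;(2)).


|primitive collections| = 14. Relations:

  • {1,5}:  v_{1} + v_{5} = 0 — sig = (2;())
  • {0,5}:  v_{0} + v_{5} = v_{4} — sig = (2;(1))
  • {1,2}:  v_{1} + v_{2} = v_{6} — sig = (2;(1))
  • {1,4}:  v_{1} + v_{4} = v_{0} — sig = (2;(1))
  • {5,6}:  v_{5} + v_{6} = v_{2} — sig = (2;(1))
  • {0,2}:  v_{0} + v_{2} = v_{4} + v_{6} — sig = (2;(1,1))
  • {3,7}:  v_{3} + v_{7} = v_{0} + v_{1} — sig = (2;(1,1))
  • {1,7}:  v_{1} + v_{7} = 2·v_{0} + v_{6} — sig = (2;(1,2))
  • {5,7}:  v_{5} + v_{7} = 2·v_{4} + v_{6} — sig = (2;(1,2))
  • {2,7}:  v_{2} + v_{7} = 2·v_{4} + 2·v_{6} — sig = (2;(2,2))
  • {2,3,4}:  v_{2} + v_{3} + v_{4} = 0 — sig = (3;())
  • {0,4,6}:  v_{0} + v_{4} + v_{6} = v_{7} — sig = (3;(1))
  • {3,4,6}:  v_{3} + v_{4} + v_{6} = v_{1} — sig = (3;(1))
  • {0,3,6}:  v_{0} + v_{3} + v_{6} = 2·v_{1} — sig = (3;(2))

Hence PRS(X_Σ) =
    (2;())
    (2;(1))
    (2;(1))
    (2;(1))
    (2;(1))
    (2;(1,1))
    (2;(1,1))
    (2;(1,2))
    (2;(1,2))
    (2;(2,2))
    (3;())
    (3;(1))
    (3;(1))
    (3;(2))


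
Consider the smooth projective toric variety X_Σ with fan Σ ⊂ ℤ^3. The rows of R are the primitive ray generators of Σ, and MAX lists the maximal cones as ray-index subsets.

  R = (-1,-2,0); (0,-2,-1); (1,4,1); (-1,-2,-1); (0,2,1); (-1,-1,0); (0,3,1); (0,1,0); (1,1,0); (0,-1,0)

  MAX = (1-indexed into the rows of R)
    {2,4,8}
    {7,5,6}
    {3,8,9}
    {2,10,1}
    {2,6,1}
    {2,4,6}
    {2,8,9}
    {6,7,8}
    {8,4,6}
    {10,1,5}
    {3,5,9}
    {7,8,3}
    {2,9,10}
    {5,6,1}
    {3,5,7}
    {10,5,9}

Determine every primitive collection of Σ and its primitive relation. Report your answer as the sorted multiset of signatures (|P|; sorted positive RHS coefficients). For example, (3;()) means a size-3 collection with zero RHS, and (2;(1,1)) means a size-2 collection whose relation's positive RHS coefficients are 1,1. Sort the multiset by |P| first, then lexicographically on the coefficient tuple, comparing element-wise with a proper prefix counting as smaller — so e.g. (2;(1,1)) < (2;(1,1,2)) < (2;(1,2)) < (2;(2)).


22 collections generate NE(X_Σ); each relation:

  {2,5}:  v_{2} + v_{5} = 0 ; sig = (2;())
  {6,9}:  v_{6} + v_{9} = 0 ; sig = (2;())
  {8,10}:  v_{8} + v_{10} = 0 ; sig = (2;())
  {1,3}:  v_{1} + v_{3} = v_{5} ; sig = (2;(1))
  {1,8}:  v_{1} + v_{8} = v_{6} ; sig = (2;(1))
  {1,9}:  v_{1} + v_{9} = v_{10} ; sig = (2;(1))
  {2,7}:  v_{2} + v_{7} = v_{8} ; sig = (2;(1))
  {3,6}:  v_{3} + v_{6} = v_{7} ; sig = (2;(1))
  {5,8}:  v_{5} + v_{8} = v_{7} ; sig = (2;(1))
  {6,10}:  v_{6} + v_{10} = v_{1} ; sig = (2;(1))
  {7,9}:  v_{7} + v_{9} = v_{3} ; sig = (2;(1))
  {7,10}:  v_{7} + v_{10} = v_{5} ; sig = (2;(1))
  {1,7}:  v_{1} + v_{7} = v_{5} + v_{6} ; sig = (2;(1,1))
  {2,3}:  v_{2} + v_{3} = v_{8} + v_{9} ; sig = (2;(1,1))
  {3,10}:  v_{3} + v_{10} = v_{5} + v_{9} ; sig = (2;(1,1))
  {4,5}:  v_{4} + v_{5} = v_{6} + v_{8} ; sig = (2;(1,1))
  {4,9}:  v_{4} + v_{9} = v_{2} + v_{8} ; sig = (2;(1,1))
  {4,10}:  v_{4} + v_{10} = v_{2} + v_{6} ; sig = (2;(1,1))
  {1,4}:  v_{1} + v_{4} = v_{2} + 2·v_{6} ; sig = (2;(1,2))
  {4,7}:  v_{4} + v_{7} = v_{6} + 2·v_{8} ; sig = (2;(1,2))
  {3,4}:  v_{3} + v_{4} = 2·v_{8} ; sig = (2;(2))
  {2,6,8}:  v_{2} + v_{6} + v_{8} = v_{4} ; sig = (3;(1))

Hence PRS(X_Σ) =
[(2;()), (2;()), (2;()), (2;(1)), (2;(1)), (2;(1)), (2;(1)), (2;(1)), (2;(1)), (2;(1)), (2;(1)), (2;(1)), (2;(1,1)), (2;(1,1)), (2;(1,1)), (2;(1,1)), (2;(1,1)), (2;(1,1)), (2;(1,2)), (2;(1,2)), (2;(2)), (3;(1))]


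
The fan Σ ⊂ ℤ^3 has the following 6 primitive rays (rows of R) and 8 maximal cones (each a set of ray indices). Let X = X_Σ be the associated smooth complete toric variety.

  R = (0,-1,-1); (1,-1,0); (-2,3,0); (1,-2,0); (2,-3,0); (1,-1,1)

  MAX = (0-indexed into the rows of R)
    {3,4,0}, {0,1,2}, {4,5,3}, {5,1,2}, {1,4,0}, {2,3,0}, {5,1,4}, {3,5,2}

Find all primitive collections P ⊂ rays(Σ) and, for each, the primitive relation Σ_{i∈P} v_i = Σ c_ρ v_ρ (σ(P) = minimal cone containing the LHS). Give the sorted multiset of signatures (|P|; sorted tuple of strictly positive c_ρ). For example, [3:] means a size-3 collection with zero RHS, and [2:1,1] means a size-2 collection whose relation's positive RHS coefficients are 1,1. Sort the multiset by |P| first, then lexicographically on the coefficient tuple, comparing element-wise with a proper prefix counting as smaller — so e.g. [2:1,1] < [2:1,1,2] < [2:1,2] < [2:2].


|primitive collections| = 3. Relations:

  P={2,4}:  v_{2} + v_{4} = 0  ⟹  sig = [2:]
  P={0,5}:  v_{0} + v_{5} = v_{3}  ⟹  sig = [2:1]
  P={1,3}:  v_{1} + v_{3} = v_{4}  ⟹  sig = [2:1]

Hence PRS(X_Σ) =
{ [2:],  [2:1] ×2 }


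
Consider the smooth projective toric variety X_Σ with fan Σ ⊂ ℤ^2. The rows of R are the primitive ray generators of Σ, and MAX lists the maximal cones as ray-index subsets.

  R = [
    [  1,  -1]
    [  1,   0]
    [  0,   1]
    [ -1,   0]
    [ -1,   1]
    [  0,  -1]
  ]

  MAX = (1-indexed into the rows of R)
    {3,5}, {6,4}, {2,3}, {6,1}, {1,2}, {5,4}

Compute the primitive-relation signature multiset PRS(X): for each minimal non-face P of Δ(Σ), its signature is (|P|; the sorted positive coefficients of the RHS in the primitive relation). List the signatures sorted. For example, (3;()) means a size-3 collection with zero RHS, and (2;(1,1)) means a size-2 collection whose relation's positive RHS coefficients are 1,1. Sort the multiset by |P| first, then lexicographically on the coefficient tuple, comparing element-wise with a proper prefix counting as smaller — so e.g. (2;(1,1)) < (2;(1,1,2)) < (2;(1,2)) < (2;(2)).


Primitive collections (9):

  P={1,5}:  v_{1} + v_{5} = 0  ⟹  sig = (2;())
  P={2,4}:  v_{2} + v_{4} = 0  ⟹  sig = (2;())
  P={3,6}:  v_{3} + v_{6} = 0  ⟹  sig = (2;())
  P={1,3}:  v_{1} + v_{3} = v_{2}  ⟹  sig = (2;(1))
  P={1,4}:  v_{1} + v_{4} = v_{6}  ⟹  sig = (2;(1))
  P={2,5}:  v_{2} + v_{5} = v_{3}  ⟹  sig = (2;(1))
  P={2,6}:  v_{2} + v_{6} = v_{1}  ⟹  sig = (2;(1))
  P={3,4}:  v_{3} + v_{4} = v_{5}  ⟹  sig = (2;(1))
  P={5,6}:  v_{5} + v_{6} = v_{4}  ⟹  sig = (2;(1))

Hence PRS(X_Σ) =
    |P|=2: 9 collections, coeffs (), (), (), (1), (1), (1), (1), (1), (1)


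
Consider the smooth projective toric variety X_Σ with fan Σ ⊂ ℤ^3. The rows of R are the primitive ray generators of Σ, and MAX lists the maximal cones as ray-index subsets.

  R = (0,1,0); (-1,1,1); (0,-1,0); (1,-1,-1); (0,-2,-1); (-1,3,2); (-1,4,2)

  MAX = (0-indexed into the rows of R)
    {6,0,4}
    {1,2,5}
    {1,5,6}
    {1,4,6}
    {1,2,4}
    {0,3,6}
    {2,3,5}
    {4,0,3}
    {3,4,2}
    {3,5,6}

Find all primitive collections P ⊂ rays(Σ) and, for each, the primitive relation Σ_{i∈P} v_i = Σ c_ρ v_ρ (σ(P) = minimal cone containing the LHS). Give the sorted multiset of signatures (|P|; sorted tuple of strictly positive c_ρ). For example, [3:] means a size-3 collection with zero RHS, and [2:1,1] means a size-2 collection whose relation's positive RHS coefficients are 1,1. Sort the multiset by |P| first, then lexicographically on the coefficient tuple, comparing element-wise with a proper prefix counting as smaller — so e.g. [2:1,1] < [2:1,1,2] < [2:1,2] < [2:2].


Primitive collections (7):

  • {0,2}:  v_{0} + v_{2} = 0  ⇒ sig = [2:]
  • {1,3}:  v_{1} + v_{3} = 0  ⇒ sig = [2:]
  • {0,5}:  v_{0} + v_{5} = v_{6}  ⇒ sig = [2:1]
  • {2,6}:  v_{2} + v_{6} = v_{5}  ⇒ sig = [2:1]
  • {4,5}:  v_{4} + v_{5} = v_{1}  ⇒ sig = [2:1]
  • {0,1}:  v_{0} + v_{1} = v_{4} + v_{6}  ⇒ sig = [2:1,1]
  • {3,4,6}:  v_{3} + v_{4} + v_{6} = v_{0}  ⇒ sig = [3:1]

Hence PRS(X_Σ) =
{ [2:] ×2,  [2:1] ×3,  [2:1,1],  [3:1] }


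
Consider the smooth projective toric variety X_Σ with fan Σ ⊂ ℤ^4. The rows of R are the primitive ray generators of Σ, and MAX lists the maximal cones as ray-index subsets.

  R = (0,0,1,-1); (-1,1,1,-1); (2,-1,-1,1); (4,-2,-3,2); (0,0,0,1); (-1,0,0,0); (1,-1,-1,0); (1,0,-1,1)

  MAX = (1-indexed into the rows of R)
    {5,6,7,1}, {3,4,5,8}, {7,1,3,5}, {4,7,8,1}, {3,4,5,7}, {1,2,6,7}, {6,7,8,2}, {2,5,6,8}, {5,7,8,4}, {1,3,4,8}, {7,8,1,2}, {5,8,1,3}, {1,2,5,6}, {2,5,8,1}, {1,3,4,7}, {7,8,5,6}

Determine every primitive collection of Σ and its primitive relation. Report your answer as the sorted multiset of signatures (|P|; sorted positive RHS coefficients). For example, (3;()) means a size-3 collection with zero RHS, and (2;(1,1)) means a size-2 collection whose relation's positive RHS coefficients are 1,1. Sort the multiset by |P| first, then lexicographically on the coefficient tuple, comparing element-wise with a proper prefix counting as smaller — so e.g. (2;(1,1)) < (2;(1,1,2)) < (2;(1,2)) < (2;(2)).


9 minimal non-faces of Δ(Σ) (on 8 rays):

  {2,3}:  v_{2} + v_{3} = v_{1} + v_{8} — sig = (2;(1,1))
  {3,6}:  v_{3} + v_{6} = v_{5} + v_{7} — sig = (2;(1,1))
  {2,4}:  v_{2} + v_{4} = v_{1} + v_{7} + 2·v_{8} — sig = (2;(1,1,2))
  {4,6}:  v_{4} + v_{6} = v_{5} + 2·v_{7} + v_{8} — sig = (2;(1,1,2))
  {1,6,8}:  v_{1} + v_{6} + v_{8} = 0 — sig = (3;())
  {2,5,7}:  v_{2} + v_{5} + v_{7} = 0 — sig = (3;())
  {3,7,8}:  v_{3} + v_{7} + v_{8} = v_{4} — sig = (3;(1))
  {1,4,5}:  v_{1} + v_{4} + v_{5} = 2·v_{3} — sig = (3;(2))
  {1,5,7,8}:  v_{1} + v_{5} + v_{7} + v_{8} = v_{3} — sig = (4;(1))

so the primitive-relation signature multiset is
[(2;(1,1)), (2;(1,1)), (2;(1,1,2)), (2;(1,1,2)), (3;()), (3;()), (3;(1)), (3;(2)), (4;(1))]


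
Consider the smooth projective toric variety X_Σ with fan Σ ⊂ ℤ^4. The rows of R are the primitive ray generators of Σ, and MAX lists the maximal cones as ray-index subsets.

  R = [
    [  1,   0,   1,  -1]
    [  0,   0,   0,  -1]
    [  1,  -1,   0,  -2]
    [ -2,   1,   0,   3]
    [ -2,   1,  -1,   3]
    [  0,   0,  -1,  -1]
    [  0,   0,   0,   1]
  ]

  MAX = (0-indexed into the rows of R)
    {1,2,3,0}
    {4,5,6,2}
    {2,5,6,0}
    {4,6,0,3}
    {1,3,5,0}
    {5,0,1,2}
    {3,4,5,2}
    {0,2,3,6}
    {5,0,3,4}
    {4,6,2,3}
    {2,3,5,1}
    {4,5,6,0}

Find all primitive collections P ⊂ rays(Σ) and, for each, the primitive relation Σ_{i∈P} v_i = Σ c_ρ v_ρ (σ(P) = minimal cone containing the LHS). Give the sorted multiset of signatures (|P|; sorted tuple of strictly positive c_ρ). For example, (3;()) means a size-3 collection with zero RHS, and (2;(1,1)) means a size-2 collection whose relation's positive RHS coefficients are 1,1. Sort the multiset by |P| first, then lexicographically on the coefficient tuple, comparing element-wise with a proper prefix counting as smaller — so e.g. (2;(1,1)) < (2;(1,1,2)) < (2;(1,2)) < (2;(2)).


5 collections generate NE(X_Σ); each relation:

  P = {1,6}:  v_{1} + v_{6} = 0  ⟹  sig = (2;())
  P = {1,4}:  v_{1} + v_{4} = v_{3} + v_{5}  ⟹  sig = (2;(1,1))
  P = {0,2,4}:  v_{0} + v_{2} + v_{4} = 0  ⟹  sig = (3;())
  P = {3,5,6}:  v_{3} + v_{5} + v_{6} = v_{4}  ⟹  sig = (3;(1))
  P = {0,2,3,5}:  v_{0} + v_{2} + v_{3} + v_{5} = v_{1}  ⟹  sig = (4;(1))

Sorted signature multiset PRS(X):
[(2;()), (2;(1,1)), (3;()), (3;(1)), (4;(1))]


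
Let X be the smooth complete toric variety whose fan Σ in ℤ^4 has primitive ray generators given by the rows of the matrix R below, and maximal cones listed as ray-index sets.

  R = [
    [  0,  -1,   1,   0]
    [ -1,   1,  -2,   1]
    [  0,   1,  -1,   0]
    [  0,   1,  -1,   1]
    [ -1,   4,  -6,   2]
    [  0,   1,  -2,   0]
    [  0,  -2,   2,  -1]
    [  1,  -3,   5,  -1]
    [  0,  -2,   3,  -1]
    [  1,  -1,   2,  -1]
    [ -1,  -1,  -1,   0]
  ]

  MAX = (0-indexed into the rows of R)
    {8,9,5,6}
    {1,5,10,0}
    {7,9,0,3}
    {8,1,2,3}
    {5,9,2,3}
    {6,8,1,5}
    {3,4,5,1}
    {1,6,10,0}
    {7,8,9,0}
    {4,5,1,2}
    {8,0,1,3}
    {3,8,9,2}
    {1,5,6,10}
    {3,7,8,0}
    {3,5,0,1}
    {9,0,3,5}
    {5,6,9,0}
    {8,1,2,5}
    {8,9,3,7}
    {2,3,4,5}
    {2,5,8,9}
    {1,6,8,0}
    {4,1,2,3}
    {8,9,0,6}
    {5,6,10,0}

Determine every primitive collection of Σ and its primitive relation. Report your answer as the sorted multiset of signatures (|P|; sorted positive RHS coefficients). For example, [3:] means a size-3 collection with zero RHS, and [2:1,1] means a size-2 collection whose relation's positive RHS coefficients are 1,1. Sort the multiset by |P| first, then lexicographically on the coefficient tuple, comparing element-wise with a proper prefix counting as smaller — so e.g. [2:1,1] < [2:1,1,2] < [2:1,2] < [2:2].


The 24 primitive collections of Σ (r=11, n=4):

  P={0,2}:  v_{0} + v_{2} = 0  ⟹  sig = [2:]
  P={1,9}:  v_{1} + v_{9} = 0  ⟹  sig = [2:]
  P={3,6}:  v_{3} + v_{6} = v_{0}  ⟹  sig = [2:1]
  P={4,7}:  v_{4} + v_{7} = v_{3}  ⟹  sig = [2:1]
  P={2,6}:  v_{2} + v_{6} = v_{5} + v_{8}  ⟹  sig = [2:1,1]
  P={4,6}:  v_{4} + v_{6} = v_{1} + v_{5}  ⟹  sig = [2:1,1]
  P={4,8}:  v_{4} + v_{8} = v_{1} + v_{2}  ⟹  sig = [2:1,1]
  P={5,7}:  v_{5} + v_{7} = v_{0} + v_{9}  ⟹  sig = [2:1,1]
  P={0,4}:  v_{0} + v_{4} = v_{1} + v_{3} + v_{5}  ⟹  sig = [2:1,1,1]
  P={1,7}:  v_{1} + v_{7} = v_{0} + v_{3} + v_{8}  ⟹  sig = [2:1,1,1]
  P={2,7}:  v_{2} + v_{7} = v_{3} + v_{8} + v_{9}  ⟹  sig = [2:1,1,1]
  P={2,10}:  v_{2} + v_{10} = v_{1} + v_{5} + v_{6}  ⟹  sig = [2:1,1,1]
  P={4,9}:  v_{4} + v_{9} = v_{2} + v_{3} + v_{5}  ⟹  sig = [2:1,1,1]
  P={9,10}:  v_{9} + v_{10} = v_{0} + v_{5} + v_{6}  ⟹  sig = [2:1,1,1]
  P={3,10}:  v_{3} + v_{10} = 2·v_{0} + v_{1} + v_{5}  ⟹  sig = [2:1,1,2]
  P={6,7}:  v_{6} + v_{7} = 2·v_{0} + v_{8} + v_{9}  ⟹  sig = [2:1,1,2]
  P={7,10}:  v_{7} + v_{10} = 2·v_{0} + v_{6}  ⟹  sig = [2:1,2]
  P={8,10}:  v_{8} + v_{10} = v_{1} + 2·v_{6}  ⟹  sig = [2:1,2]
  P={4,10}:  v_{4} + v_{10} = v_{0} + 2·v_{1} + 2·v_{5}  ⟹  sig = [2:1,2,2]
  P={3,5,8}:  v_{3} + v_{5} + v_{8} = 0  ⟹  sig = [3:]
  P={0,5,8}:  v_{0} + v_{5} + v_{8} = v_{6}  ⟹  sig = [3:1]
  P={0,1,5,6}:  v_{0} + v_{1} + v_{5} + v_{6} = v_{10}  ⟹  sig = [4:1]
  P={0,3,8,9}:  v_{0} + v_{3} + v_{8} + v_{9} = v_{7}  ⟹  sig = [4:1]
  P={1,2,3,5}:  v_{1} + v_{2} + v_{3} + v_{5} = v_{4}  ⟹  sig = [4:1]

Sorted signature multiset PRS(X):
{ [2:] ×2,  [2:1] ×2,  [2:1,1] ×4,  [2:1,1,1] ×6,  [2:1,1,2] ×2,  [2:1,2] ×2,  [2:1,2,2],  [3:],  [3:1],  [4:1] ×3 }


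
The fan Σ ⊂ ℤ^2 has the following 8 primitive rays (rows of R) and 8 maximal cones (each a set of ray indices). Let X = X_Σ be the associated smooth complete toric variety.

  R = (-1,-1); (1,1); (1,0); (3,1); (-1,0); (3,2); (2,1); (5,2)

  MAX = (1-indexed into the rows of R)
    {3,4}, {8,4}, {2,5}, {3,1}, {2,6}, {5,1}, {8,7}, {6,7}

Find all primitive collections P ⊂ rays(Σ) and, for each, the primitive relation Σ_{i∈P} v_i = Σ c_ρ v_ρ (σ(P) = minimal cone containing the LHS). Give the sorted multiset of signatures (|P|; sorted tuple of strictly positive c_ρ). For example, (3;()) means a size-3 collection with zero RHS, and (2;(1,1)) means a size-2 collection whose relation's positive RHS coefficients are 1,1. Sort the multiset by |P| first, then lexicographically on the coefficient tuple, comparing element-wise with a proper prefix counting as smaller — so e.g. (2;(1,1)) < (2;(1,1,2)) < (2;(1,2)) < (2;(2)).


Primitive collections (20):

  P={1,2}:  v_{1} + v_{2} = 0 ; sig = (2;())
  P={3,5}:  v_{3} + v_{5} = 0 ; sig = (2;())
  P={1,6}:  v_{1} + v_{6} = v_{7} ; sig = (2;(1))
  P={1,7}:  v_{1} + v_{7} = v_{3} ; sig = (2;(1))
  P={2,3}:  v_{2} + v_{3} = v_{7} ; sig = (2;(1))
  P={2,7}:  v_{2} + v_{7} = v_{6} ; sig = (2;(1))
  P={3,7}:  v_{3} + v_{7} = v_{4} ; sig = (2;(1))
  P={4,5}:  v_{4} + v_{5} = v_{7} ; sig = (2;(1))
  P={4,7}:  v_{4} + v_{7} = v_{8} ; sig = (2;(1))
  P={5,7}:  v_{5} + v_{7} = v_{2} ; sig = (2;(1))
  P={1,8}:  v_{1} + v_{8} = v_{3} + v_{4} ; sig = (2;(1,1))
  P={1,4}:  v_{1} + v_{4} = 2·v_{3} ; sig = (2;(2))
  P={2,4}:  v_{2} + v_{4} = 2·v_{7} ; sig = (2;(2))
  P={3,6}:  v_{3} + v_{6} = 2·v_{7} ; sig = (2;(2))
  P={3,8}:  v_{3} + v_{8} = 2·v_{4} ; sig = (2;(2))
  P={5,6}:  v_{5} + v_{6} = 2·v_{2} ; sig = (2;(2))
  P={5,8}:  v_{5} + v_{8} = 2·v_{7} ; sig = (2;(2))
  P={2,8}:  v_{2} + v_{8} = 3·v_{7} ; sig = (2;(3))
  P={4,6}:  v_{4} + v_{6} = 3·v_{7} ; sig = (2;(3))
  P={6,8}:  v_{6} + v_{8} = 4·v_{7} ; sig = (2;(4))

so the primitive-relation signature multiset is
    (2;())
    (2;())
    (2;(1))
    (2;(1))
    (2;(1))
    (2;(1))
    (2;(1))
    (2;(1))
    (2;(1))
    (2;(1))
    (2;(1,1))
    (2;(2))
    (2;(2))
    (2;(2))
    (2;(2))
    (2;(2))
    (2;(2))
    (2;(3))
    (2;(3))
    (2;(4))
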